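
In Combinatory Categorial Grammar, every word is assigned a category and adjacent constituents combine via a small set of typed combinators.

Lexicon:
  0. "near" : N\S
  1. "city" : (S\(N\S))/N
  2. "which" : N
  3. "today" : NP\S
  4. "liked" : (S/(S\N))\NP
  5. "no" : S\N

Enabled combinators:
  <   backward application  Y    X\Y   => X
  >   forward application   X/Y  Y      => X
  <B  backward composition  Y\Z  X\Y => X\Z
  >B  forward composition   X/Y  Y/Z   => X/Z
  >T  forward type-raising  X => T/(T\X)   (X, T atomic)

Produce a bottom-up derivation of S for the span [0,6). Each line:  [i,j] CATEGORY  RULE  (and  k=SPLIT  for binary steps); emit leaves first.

[0,1] N\S  lex  "near"
[1,2] (S\(N\S))/N  lex  "city"
[2,3] N  lex  "which"
[1,3] S\(N\S)  >  k=2
[0,3] S  <  k=1
[3,4] NP\S  lex  "today"
[0,4] NP  <  k=3
[4,5] (S/(S\N))\NP  lex  "liked"
[0,5] S/(S\N)  <  k=4
[5,6] S\N  lex  "no"
[0,6] S  >  k=5

[0,6] S   >
  [0,5] S/(S\N)   <
    [0,4] NP   <
      [0,3] S   <
        [0,1] "near" : N\S
        [1,3] S\(N\S)   >
          [1,2] "city" : (S\(N\S))/N
          [2,3] "which" : N
      [3,4] "today" : NP\S
    [4,5] "liked" : (S/(S\N))\NP
  [5,6] "no" : S\N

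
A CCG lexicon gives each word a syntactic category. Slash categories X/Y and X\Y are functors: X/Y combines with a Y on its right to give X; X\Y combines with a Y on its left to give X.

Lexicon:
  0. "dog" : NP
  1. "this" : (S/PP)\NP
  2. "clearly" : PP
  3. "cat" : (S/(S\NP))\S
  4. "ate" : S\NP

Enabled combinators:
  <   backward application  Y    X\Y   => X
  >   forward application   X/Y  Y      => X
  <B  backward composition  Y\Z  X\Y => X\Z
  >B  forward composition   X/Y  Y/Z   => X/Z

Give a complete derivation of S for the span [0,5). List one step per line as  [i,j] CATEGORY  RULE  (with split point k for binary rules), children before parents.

[0,1] NP  lex  "dog"
[1,2] (S/PP)\NP  lex  "this"
[0,2] S/PP  <  k=1
[2,3] PP  lex  "clearly"
[0,3] S  >  k=2
[3,4] (S/(S\NP))\S  lex  "cat"
[0,4] S/(S\NP)  <  k=3
[4,5] S\NP  lex  "ate"
[0,5] S  >  k=4

[0,5] S   >
  [0,4] S/(S\NP)   <
    [0,3] S   >
      [0,2] S/PP   <
        [0,1] "dog" : NP
        [1,2] "this" : (S/PP)\NP
      [2,3] "clearly" : PP
    [3,4] "cat" : (S/(S\NP))\S
  [4,5] "ate" : S\NP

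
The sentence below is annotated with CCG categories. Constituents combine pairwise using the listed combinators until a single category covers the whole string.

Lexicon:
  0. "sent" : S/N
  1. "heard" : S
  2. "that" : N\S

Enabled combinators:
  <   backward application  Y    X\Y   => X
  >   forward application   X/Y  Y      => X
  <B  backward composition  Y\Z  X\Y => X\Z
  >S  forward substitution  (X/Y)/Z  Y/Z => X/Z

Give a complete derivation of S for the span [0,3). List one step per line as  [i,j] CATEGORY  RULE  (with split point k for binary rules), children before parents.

[0,3] S   >
  [0,1] "sent" : S/N
  [1,3] N   <
    [1,2] "heard" : S
    [2,3] "that" : N\S

[0,1] S/N  lex  "sent"
[1,2] S  lex  "heard"
[2,3] N\S  lex  "that"
[1,3] N  <  k=2
[0,3] S  >  k=1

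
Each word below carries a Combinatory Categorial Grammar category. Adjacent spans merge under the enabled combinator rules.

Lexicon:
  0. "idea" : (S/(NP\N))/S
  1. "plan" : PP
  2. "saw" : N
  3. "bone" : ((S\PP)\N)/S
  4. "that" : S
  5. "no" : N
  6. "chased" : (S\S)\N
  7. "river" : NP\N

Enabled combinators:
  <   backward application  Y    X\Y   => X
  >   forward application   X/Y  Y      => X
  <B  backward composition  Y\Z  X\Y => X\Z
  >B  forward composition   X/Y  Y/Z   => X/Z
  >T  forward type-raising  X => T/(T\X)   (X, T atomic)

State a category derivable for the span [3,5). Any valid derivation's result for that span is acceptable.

(S\PP)\N

[0,8] S   >
  [0,7] S/(NP\N)   >
    [0,1] "idea" : (S/(NP\N))/S
    [1,7] S   >
      [1,2] S/(S\PP)   >T
        [1,2] "plan" : PP
      [2,7] S\PP   <B
        [2,5] S\PP   <
          [2,3] "saw" : N
          [3,5] (S\PP)\N   >
            [3,4] "bone" : ((S\PP)\N)/S
            [4,5] "that" : S
        [5,7] S\S   <
          [5,6] "no" : N
          [6,7] "chased" : (S\S)\N
  [7,8] "river" : NP\N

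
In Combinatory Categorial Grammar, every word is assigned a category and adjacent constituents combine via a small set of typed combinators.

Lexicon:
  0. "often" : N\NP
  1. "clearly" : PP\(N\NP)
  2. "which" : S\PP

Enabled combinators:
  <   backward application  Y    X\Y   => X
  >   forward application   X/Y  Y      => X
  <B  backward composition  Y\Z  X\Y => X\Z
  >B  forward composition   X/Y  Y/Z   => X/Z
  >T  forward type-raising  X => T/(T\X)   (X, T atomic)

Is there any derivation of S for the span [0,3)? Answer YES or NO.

[0,3] S   <
  [0,2] PP   <
    [0,1] "often" : N\NP
    [1,2] "clearly" : PP\(N\NP)
  [2,3] "which" : S\PP

YES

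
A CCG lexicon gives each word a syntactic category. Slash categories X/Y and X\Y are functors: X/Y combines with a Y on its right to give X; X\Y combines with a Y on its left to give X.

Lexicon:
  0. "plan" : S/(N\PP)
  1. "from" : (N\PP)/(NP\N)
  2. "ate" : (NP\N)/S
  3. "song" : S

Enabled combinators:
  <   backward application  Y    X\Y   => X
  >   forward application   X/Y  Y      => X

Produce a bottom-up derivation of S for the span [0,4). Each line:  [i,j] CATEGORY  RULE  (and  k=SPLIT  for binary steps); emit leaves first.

[0,1] S/(N\PP)  lex  "plan"
[1,2] (N\PP)/(NP\N)  lex  "from"
[2,3] (NP\N)/S  lex  "ate"
[3,4] S  lex  "song"
[2,4] NP\N  >  k=3
[1,4] N\PP  >  k=2
[0,4] S  >  k=1

[0,4] S   >
  [0,1] "plan" : S/(N\PP)
  [1,4] N\PP   >
    [1,2] "from" : (N\PP)/(NP\N)
    [2,4] NP\N   >
      [2,3] "ate" : (NP\N)/S
      [3,4] "song" : S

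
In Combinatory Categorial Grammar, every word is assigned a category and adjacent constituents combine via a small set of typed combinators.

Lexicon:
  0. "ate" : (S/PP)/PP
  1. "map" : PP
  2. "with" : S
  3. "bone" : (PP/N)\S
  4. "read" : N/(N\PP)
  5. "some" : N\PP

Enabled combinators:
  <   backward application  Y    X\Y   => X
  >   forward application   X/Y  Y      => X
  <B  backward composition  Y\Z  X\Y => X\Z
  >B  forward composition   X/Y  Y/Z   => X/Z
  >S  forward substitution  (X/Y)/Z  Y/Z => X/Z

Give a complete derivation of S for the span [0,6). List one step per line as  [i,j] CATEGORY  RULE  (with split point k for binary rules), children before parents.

[0,6] S   >
  [0,2] S/PP   >
    [0,1] "ate" : (S/PP)/PP
    [1,2] "map" : PP
  [2,6] PP   >
    [2,4] PP/N   <
      [2,3] "with" : S
      [3,4] "bone" : (PP/N)\S
    [4,6] N   >
      [4,5] "read" : N/(N\PP)
      [5,6] "some" : N\PP

[0,1] (S/PP)/PP  lex  "ate"
[1,2] PP  lex  "map"
[0,2] S/PP  >  k=1
[2,3] S  lex  "with"
[3,4] (PP/N)\S  lex  "bone"
[2,4] PP/N  <  k=3
[4,5] N/(N\PP)  lex  "read"
[5,6] N\PP  lex  "some"
[4,6] N  >  k=5
[2,6] PP  >  k=4
[0,6] S  >  k=2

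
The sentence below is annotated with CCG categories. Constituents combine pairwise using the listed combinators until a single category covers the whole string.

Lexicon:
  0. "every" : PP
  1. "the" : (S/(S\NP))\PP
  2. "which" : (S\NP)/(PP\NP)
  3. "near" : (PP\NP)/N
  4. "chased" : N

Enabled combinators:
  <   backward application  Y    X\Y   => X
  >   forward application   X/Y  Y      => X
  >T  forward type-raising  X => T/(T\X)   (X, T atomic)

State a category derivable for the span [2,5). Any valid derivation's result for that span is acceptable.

[0,5] S   >
  [0,2] S/(S\NP)   <
    [0,1] "every" : PP
    [1,2] "the" : (S/(S\NP))\PP
  [2,5] S\NP   >
    [2,3] "which" : (S\NP)/(PP\NP)
    [3,5] PP\NP   >
      [3,4] "near" : (PP\NP)/N
      [4,5] "chased" : N

S\NP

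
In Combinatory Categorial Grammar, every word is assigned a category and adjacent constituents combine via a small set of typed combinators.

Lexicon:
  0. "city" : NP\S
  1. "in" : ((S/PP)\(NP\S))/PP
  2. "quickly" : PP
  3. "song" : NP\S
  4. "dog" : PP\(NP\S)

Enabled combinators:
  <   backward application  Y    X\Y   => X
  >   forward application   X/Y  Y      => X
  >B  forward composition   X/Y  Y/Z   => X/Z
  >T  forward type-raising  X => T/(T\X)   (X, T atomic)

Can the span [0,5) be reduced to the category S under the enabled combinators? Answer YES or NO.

YES

[0,5] S   >
  [0,3] S/PP   <
    [0,1] "city" : NP\S
    [1,3] (S/PP)\(NP\S)   >
      [1,2] "in" : ((S/PP)\(NP\S))/PP
      [2,3] "quickly" : PP
  [3,5] PP   <
    [3,4] "song" : NP\S
    [4,5] "dog" : PP\(NP\S)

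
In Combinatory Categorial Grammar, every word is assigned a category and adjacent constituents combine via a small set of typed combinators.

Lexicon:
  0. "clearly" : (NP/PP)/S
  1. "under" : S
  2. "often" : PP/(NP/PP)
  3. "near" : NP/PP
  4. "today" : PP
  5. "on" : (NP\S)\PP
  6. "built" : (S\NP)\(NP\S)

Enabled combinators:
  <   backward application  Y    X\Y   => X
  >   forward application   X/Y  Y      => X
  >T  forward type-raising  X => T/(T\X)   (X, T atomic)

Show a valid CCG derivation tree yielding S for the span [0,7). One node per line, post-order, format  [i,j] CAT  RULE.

[0,1] (NP/PP)/S  lex  "clearly"
[1,2] S  lex  "under"
[0,2] NP/PP  >  k=1
[2,3] PP/(NP/PP)  lex  "often"
[3,4] NP/PP  lex  "near"
[2,4] PP  >  k=3
[0,4] NP  >  k=2
[4,5] PP  lex  "today"
[5,6] (NP\S)\PP  lex  "on"
[4,6] NP\S  <  k=5
[6,7] (S\NP)\(NP\S)  lex  "built"
[4,7] S\NP  <  k=6
[0,7] S  <  k=4

[0,7] S   <
  [0,4] NP   >
    [0,2] NP/PP   >
      [0,1] "clearly" : (NP/PP)/S
      [1,2] "under" : S
    [2,4] PP   >
      [2,3] "often" : PP/(NP/PP)
      [3,4] "near" : NP/PP
  [4,7] S\NP   <
    [4,6] NP\S   <
      [4,5] "today" : PP
      [5,6] "on" : (NP\S)\PP
    [6,7] "built" : (S\NP)\(NP\S)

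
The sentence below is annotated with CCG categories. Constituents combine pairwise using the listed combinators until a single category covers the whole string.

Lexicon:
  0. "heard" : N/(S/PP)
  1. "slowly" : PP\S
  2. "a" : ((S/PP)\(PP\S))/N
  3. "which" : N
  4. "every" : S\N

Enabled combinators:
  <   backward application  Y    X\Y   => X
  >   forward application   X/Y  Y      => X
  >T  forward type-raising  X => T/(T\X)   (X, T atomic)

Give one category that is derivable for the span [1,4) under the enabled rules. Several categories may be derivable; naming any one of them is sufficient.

[0,5] S   <
  [0,4] N   >
    [0,1] "heard" : N/(S/PP)
    [1,4] S/PP   <
      [1,2] "slowly" : PP\S
      [2,4] (S/PP)\(PP\S)   >
        [2,3] "a" : ((S/PP)\(PP\S))/N
        [3,4] "which" : N
  [4,5] "every" : S\N

S/PP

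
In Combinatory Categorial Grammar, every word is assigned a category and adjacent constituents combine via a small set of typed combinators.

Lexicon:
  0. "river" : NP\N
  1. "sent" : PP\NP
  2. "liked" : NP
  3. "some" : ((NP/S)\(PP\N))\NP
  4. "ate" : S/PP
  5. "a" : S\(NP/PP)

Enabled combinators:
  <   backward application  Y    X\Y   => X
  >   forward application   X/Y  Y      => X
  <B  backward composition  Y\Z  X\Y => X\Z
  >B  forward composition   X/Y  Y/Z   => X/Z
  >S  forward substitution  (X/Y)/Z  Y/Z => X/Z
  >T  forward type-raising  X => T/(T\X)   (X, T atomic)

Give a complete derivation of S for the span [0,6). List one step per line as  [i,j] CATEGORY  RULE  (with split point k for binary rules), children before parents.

[0,1] NP\N  lex  "river"
[1,2] PP\NP  lex  "sent"
[0,2] PP\N  <B  k=1
[2,3] NP  lex  "liked"
[3,4] ((NP/S)\(PP\N))\NP  lex  "some"
[2,4] (NP/S)\(PP\N)  <  k=3
[0,4] NP/S  <  k=2
[4,5] S/PP  lex  "ate"
[0,5] NP/PP  >B  k=4
[5,6] S\(NP/PP)  lex  "a"
[0,6] S  <  k=5

[0,6] S   <
  [0,5] NP/PP   >B
    [0,4] NP/S   <
      [0,2] PP\N   <B
        [0,1] "river" : NP\N
        [1,2] "sent" : PP\NP
      [2,4] (NP/S)\(PP\N)   <
        [2,3] "liked" : NP
        [3,4] "some" : ((NP/S)\(PP\N))\NP
    [4,5] "ate" : S/PP
  [5,6] "a" : S\(NP/PP)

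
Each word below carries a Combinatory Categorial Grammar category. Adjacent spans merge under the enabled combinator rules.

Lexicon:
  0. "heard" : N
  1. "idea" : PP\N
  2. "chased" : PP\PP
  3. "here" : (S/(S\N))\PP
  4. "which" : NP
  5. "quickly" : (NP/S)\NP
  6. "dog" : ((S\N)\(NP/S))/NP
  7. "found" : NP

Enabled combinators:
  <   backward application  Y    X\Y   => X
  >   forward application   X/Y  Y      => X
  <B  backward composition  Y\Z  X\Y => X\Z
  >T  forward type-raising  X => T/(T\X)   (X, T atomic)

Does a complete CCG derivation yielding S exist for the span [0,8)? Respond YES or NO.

[0,8] S   >
  [0,4] S/(S\N)   <
    [0,3] PP   <
      [0,1] "heard" : N
      [1,3] PP\N   <B
        [1,2] "idea" : PP\N
        [2,3] "chased" : PP\PP
    [3,4] "here" : (S/(S\N))\PP
  [4,8] S\N   <
    [4,6] NP/S   <
      [4,5] "which" : NP
      [5,6] "quickly" : (NP/S)\NP
    [6,8] (S\N)\(NP/S)   >
      [6,7] "dog" : ((S\N)\(NP/S))/NP
      [7,8] "found" : NP

YES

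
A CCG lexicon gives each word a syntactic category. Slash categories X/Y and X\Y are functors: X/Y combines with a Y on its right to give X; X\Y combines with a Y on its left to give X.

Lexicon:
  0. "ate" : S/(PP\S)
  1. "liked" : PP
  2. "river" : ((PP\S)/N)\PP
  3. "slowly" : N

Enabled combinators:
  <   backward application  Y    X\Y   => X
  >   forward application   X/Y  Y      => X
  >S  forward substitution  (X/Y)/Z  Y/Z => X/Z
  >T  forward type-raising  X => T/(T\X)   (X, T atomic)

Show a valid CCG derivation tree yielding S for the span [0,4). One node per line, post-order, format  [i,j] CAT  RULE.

[0,4] S   >
  [0,1] "ate" : S/(PP\S)
  [1,4] PP\S   >
    [1,3] (PP\S)/N   <
      [1,2] "liked" : PP
      [2,3] "river" : ((PP\S)/N)\PP
    [3,4] "slowly" : N

[0,1] S/(PP\S)  lex  "ate"
[1,2] PP  lex  "liked"
[2,3] ((PP\S)/N)\PP  lex  "river"
[1,3] (PP\S)/N  <  k=2
[3,4] N  lex  "slowly"
[1,4] PP\S  >  k=3
[0,4] S  >  k=1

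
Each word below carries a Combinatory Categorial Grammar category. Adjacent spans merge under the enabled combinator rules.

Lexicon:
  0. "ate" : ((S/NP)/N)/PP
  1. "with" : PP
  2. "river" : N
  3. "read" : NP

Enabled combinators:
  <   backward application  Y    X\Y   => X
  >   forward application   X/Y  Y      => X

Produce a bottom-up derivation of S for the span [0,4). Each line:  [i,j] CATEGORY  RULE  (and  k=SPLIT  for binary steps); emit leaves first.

[0,4] S   >
  [0,3] S/NP   >
    [0,2] (S/NP)/N   >
      [0,1] "ate" : ((S/NP)/N)/PP
      [1,2] "with" : PP
    [2,3] "river" : N
  [3,4] "read" : NP

[0,1] ((S/NP)/N)/PP  lex  "ate"
[1,2] PP  lex  "with"
[0,2] (S/NP)/N  >  k=1
[2,3] N  lex  "river"
[0,3] S/NP  >  k=2
[3,4] NP  lex  "read"
[0,4] S  >  k=3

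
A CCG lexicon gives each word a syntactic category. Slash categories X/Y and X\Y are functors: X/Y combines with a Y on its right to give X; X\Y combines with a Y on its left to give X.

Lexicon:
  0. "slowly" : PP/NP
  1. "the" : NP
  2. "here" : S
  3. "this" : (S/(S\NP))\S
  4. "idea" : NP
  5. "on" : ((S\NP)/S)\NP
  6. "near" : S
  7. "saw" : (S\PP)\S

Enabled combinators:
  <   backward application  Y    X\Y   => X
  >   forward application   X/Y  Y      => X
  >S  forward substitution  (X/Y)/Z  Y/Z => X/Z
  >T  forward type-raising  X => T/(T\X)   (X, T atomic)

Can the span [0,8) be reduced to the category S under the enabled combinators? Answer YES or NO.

[0,8] S   <
  [0,2] PP   >
    [0,1] "slowly" : PP/NP
    [1,2] "the" : NP
  [2,8] S\PP   <
    [2,7] S   >
      [2,4] S/(S\NP)   <
        [2,3] "here" : S
        [3,4] "this" : (S/(S\NP))\S
      [4,7] S\NP   >
        [4,6] (S\NP)/S   <
          [4,5] "idea" : NP
          [5,6] "on" : ((S\NP)/S)\NP
        [6,7] "near" : S
    [7,8] "saw" : (S\PP)\S

YES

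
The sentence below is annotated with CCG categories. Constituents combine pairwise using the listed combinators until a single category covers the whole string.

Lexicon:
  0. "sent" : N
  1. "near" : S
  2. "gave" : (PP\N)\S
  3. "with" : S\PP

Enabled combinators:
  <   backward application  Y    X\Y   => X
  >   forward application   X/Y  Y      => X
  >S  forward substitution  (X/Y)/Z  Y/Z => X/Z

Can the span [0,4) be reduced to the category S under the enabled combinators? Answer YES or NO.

YES

[0,4] S   <
  [0,3] PP   <
    [0,1] "sent" : N
    [1,3] PP\N   <
      [1,2] "near" : S
      [2,3] "gave" : (PP\N)\S
  [3,4] "with" : S\PP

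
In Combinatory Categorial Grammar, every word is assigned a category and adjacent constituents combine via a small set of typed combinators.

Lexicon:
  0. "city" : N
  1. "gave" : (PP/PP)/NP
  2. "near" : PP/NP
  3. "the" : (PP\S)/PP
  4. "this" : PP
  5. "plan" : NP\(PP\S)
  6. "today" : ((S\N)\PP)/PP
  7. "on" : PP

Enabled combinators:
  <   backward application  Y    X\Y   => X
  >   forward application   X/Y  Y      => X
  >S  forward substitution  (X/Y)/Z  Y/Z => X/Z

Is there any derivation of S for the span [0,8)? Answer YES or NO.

YES

[0,8] S   <
  [0,1] "city" : N
  [1,8] S\N   <
    [1,6] PP   >
      [1,3] PP/NP   >S
        [1,2] "gave" : (PP/PP)/NP
        [2,3] "near" : PP/NP
      [3,6] NP   <
        [3,5] PP\S   >
          [3,4] "the" : (PP\S)/PP
          [4,5] "this" : PP
        [5,6] "plan" : NP\(PP\S)
    [6,8] (S\N)\PP   >
      [6,7] "today" : ((S\N)\PP)/PP
      [7,8] "on" : PP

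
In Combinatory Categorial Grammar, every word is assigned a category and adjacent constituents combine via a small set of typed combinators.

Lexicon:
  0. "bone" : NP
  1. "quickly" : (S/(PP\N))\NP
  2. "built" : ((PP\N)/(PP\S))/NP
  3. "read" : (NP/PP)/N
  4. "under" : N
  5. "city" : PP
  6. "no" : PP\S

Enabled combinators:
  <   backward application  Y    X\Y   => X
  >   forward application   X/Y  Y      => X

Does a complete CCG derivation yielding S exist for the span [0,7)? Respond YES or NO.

[0,7] S   >
  [0,2] S/(PP\N)   <
    [0,1] "bone" : NP
    [1,2] "quickly" : (S/(PP\N))\NP
  [2,7] PP\N   >
    [2,6] (PP\N)/(PP\S)   >
      [2,3] "built" : ((PP\N)/(PP\S))/NP
      [3,6] NP   >
        [3,5] NP/PP   >
          [3,4] "read" : (NP/PP)/N
          [4,5] "under" : N
        [5,6] "city" : PP
    [6,7] "no" : PP\S

YES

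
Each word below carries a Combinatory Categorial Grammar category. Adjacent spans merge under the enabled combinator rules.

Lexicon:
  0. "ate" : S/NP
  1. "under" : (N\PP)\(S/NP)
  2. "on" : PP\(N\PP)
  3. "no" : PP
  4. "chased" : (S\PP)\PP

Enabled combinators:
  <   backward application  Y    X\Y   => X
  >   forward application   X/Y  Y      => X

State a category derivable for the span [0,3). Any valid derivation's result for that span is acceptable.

[0,5] S   <
  [0,3] PP   <
    [0,2] N\PP   <
      [0,1] "ate" : S/NP
      [1,2] "under" : (N\PP)\(S/NP)
    [2,3] "on" : PP\(N\PP)
  [3,5] S\PP   <
    [3,4] "no" : PP
    [4,5] "chased" : (S\PP)\PP

PP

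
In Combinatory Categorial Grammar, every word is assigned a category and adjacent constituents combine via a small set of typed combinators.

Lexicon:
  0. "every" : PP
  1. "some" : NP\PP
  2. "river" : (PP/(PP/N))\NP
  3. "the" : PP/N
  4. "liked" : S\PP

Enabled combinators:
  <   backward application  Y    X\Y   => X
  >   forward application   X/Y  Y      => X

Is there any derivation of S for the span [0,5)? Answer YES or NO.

[0,5] S   <
  [0,4] PP   >
    [0,3] PP/(PP/N)   <
      [0,2] NP   <
        [0,1] "every" : PP
        [1,2] "some" : NP\PP
      [2,3] "river" : (PP/(PP/N))\NP
    [3,4] "the" : PP/N
  [4,5] "liked" : S\PP

YES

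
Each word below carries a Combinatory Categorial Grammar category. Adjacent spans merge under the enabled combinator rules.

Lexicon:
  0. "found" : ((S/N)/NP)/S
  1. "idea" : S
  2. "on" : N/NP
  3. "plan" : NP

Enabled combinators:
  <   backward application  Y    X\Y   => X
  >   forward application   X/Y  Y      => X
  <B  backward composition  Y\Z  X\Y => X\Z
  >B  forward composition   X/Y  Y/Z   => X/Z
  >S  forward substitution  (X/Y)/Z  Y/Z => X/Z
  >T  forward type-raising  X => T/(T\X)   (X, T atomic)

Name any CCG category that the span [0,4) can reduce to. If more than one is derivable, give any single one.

[0,4] S   >
  [0,3] S/NP   >S
    [0,2] (S/N)/NP   >
      [0,1] "found" : ((S/N)/NP)/S
      [1,2] "idea" : S
    [2,3] "on" : N/NP
  [3,4] "plan" : NP

S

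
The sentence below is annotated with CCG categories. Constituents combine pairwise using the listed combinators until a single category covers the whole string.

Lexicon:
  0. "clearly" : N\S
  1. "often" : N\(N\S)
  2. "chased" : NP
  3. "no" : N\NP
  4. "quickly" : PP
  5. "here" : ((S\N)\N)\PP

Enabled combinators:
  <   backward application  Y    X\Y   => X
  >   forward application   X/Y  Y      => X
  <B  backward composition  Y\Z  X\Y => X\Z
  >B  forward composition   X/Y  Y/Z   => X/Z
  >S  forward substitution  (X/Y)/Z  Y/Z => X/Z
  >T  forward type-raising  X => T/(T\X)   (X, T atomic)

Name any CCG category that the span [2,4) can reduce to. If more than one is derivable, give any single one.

N

[0,6] S   <
  [0,2] N   <
    [0,1] "clearly" : N\S
    [1,2] "often" : N\(N\S)
  [2,6] S\N   <
    [2,4] N   <
      [2,3] "chased" : NP
      [3,4] "no" : N\NP
    [4,6] (S\N)\N   <
      [4,5] "quickly" : PP
      [5,6] "here" : ((S\N)\N)\PP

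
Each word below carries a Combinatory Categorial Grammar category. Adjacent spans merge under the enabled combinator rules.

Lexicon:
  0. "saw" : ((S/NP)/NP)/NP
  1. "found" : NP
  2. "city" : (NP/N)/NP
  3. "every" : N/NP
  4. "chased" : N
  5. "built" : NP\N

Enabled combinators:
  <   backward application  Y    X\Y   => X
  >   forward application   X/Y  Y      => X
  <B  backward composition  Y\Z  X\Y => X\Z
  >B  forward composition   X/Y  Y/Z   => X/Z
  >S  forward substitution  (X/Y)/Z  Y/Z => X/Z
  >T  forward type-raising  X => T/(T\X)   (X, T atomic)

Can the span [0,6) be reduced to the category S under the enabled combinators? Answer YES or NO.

[0,6] S   >
  [0,4] S/NP   >S
    [0,2] (S/NP)/NP   >
      [0,1] "saw" : ((S/NP)/NP)/NP
      [1,2] "found" : NP
    [2,4] NP/NP   >S
      [2,3] "city" : (NP/N)/NP
      [3,4] "every" : N/NP
  [4,6] NP   >
    [4,5] NP/(NP\N)   >T
      [4,5] "chased" : N
    [5,6] "built" : NP\N

YES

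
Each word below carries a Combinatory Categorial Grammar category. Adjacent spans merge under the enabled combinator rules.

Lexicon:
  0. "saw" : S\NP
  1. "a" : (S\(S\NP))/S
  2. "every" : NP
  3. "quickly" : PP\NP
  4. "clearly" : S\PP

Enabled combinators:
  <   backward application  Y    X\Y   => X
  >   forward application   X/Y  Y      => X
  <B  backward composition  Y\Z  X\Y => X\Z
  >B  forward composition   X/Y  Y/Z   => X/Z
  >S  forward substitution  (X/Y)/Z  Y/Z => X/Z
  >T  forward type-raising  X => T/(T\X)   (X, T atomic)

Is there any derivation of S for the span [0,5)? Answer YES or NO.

YES

[0,5] S   <
  [0,1] "saw" : S\NP
  [1,5] S\(S\NP)   >
    [1,2] "a" : (S\(S\NP))/S
    [2,5] S   >
      [2,3] S/(S\NP)   >T
        [2,3] "every" : NP
      [3,5] S\NP   <B
        [3,4] "quickly" : PP\NP
        [4,5] "clearly" : S\PP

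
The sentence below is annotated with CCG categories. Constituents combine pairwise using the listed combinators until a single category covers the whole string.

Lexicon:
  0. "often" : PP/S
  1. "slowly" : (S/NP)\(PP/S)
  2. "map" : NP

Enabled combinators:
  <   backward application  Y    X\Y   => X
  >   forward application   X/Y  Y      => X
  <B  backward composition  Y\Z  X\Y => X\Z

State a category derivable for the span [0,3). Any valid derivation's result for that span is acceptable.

[0,3] S   >
  [0,2] S/NP   <
    [0,1] "often" : PP/S
    [1,2] "slowly" : (S/NP)\(PP/S)
  [2,3] "map" : NP

S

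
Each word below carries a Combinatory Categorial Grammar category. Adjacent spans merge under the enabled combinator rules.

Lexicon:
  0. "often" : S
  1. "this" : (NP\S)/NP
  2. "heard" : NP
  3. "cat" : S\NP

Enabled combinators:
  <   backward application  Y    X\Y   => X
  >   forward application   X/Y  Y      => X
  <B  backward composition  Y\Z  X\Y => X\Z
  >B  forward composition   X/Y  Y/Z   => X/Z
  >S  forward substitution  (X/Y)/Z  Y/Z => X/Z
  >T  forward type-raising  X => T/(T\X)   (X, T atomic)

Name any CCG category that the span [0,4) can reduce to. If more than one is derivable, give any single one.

[0,4] S   <
  [0,3] NP   <
    [0,1] "often" : S
    [1,3] NP\S   >
      [1,2] "this" : (NP\S)/NP
      [2,3] "heard" : NP
  [3,4] "cat" : S\NP

S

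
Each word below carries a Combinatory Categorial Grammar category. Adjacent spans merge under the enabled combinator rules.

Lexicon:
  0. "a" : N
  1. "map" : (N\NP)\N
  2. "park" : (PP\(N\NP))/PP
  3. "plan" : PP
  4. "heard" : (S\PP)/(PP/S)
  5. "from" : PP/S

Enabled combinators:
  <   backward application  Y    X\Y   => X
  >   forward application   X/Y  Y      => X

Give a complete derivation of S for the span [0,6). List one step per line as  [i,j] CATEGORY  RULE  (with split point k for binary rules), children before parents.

[0,1] N  lex  "a"
[1,2] (N\NP)\N  lex  "map"
[0,2] N\NP  <  k=1
[2,3] (PP\(N\NP))/PP  lex  "park"
[3,4] PP  lex  "plan"
[2,4] PP\(N\NP)  >  k=3
[0,4] PP  <  k=2
[4,5] (S\PP)/(PP/S)  lex  "heard"
[5,6] PP/S  lex  "from"
[4,6] S\PP  >  k=5
[0,6] S  <  k=4

[0,6] S   <
  [0,4] PP   <
    [0,2] N\NP   <
      [0,1] "a" : N
      [1,2] "map" : (N\NP)\N
    [2,4] PP\(N\NP)   >
      [2,3] "park" : (PP\(N\NP))/PP
      [3,4] "plan" : PP
  [4,6] S\PP   >
    [4,5] "heard" : (S\PP)/(PP/S)
    [5,6] "from" : PP/S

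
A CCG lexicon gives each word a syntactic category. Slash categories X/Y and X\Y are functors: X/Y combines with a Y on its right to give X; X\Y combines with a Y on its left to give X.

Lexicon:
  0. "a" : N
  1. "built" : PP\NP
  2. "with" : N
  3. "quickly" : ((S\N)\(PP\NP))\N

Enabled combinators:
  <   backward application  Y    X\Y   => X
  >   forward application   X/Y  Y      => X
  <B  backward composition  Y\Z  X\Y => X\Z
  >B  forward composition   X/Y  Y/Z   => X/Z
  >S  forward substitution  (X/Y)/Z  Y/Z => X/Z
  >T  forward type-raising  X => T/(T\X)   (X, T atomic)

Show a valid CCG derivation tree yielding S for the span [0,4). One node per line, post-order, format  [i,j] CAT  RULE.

[0,4] S   <
  [0,1] "a" : N
  [1,4] S\N   <
    [1,2] "built" : PP\NP
    [2,4] (S\N)\(PP\NP)   <
      [2,3] "with" : N
      [3,4] "quickly" : ((S\N)\(PP\NP))\N

[0,1] N  lex  "a"
[1,2] PP\NP  lex  "built"
[2,3] N  lex  "with"
[3,4] ((S\N)\(PP\NP))\N  lex  "quickly"
[2,4] (S\N)\(PP\NP)  <  k=3
[1,4] S\N  <  k=2
[0,4] S  <  k=1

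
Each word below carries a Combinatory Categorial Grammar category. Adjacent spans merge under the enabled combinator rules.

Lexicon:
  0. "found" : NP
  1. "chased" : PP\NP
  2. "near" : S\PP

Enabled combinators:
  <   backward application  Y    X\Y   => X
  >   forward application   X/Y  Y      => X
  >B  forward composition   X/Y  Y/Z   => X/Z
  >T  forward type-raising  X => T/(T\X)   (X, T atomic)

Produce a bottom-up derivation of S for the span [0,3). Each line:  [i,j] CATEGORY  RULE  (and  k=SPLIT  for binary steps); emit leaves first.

[0,1] NP  lex  "found"
[1,2] PP\NP  lex  "chased"
[0,2] PP  <  k=1
[2,3] S\PP  lex  "near"
[0,3] S  <  k=2

[0,3] S   <
  [0,2] PP   <
    [0,1] "found" : NP
    [1,2] "chased" : PP\NP
  [2,3] "near" : S\PP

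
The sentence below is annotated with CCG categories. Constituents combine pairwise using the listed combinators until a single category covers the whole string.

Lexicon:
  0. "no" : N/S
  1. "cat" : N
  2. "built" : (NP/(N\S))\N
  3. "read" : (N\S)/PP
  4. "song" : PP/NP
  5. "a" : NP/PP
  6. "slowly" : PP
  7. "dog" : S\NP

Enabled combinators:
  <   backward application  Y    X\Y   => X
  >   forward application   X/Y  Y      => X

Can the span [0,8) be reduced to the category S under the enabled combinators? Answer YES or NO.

N/S N (NP/(N\S))\N (N\S)/PP PP/NP NP/PP PP S\NP
CKY chart[0,8] = {N}; S ∉ chart

NO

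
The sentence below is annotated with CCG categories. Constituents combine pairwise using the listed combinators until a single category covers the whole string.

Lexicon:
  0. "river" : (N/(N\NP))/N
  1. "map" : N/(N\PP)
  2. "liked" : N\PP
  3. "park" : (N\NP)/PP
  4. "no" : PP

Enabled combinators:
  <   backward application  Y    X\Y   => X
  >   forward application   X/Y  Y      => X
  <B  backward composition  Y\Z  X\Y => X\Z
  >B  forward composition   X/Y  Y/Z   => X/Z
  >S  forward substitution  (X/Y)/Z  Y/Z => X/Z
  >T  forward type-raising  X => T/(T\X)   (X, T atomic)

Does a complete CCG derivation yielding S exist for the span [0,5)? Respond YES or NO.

NO

(N/(N\NP))/N N/(N\PP) N\PP (N\NP)/PP PP
CKY chart[0,5] = {N, N/(N\N), N/(PP\PP), NP/(NP\N), PP/(PP\N), S/(S\N)}; S ∉ chart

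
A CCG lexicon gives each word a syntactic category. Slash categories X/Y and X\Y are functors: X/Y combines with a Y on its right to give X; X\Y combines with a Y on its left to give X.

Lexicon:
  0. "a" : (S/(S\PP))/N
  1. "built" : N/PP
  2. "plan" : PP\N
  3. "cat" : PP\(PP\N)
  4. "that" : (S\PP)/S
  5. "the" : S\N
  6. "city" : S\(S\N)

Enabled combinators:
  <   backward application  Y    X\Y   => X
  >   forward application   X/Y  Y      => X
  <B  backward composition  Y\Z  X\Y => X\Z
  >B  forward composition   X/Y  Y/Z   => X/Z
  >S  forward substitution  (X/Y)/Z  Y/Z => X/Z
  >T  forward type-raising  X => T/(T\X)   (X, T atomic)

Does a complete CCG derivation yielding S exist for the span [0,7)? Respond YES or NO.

[0,7] S   >
  [0,4] S/(S\PP)   >
    [0,1] "a" : (S/(S\PP))/N
    [1,4] N   >
      [1,2] "built" : N/PP
      [2,4] PP   <
        [2,3] "plan" : PP\N
        [3,4] "cat" : PP\(PP\N)
  [4,7] S\PP   >
    [4,5] "that" : (S\PP)/S
    [5,7] S   <
      [5,6] "the" : S\N
      [6,7] "city" : S\(S\N)

YES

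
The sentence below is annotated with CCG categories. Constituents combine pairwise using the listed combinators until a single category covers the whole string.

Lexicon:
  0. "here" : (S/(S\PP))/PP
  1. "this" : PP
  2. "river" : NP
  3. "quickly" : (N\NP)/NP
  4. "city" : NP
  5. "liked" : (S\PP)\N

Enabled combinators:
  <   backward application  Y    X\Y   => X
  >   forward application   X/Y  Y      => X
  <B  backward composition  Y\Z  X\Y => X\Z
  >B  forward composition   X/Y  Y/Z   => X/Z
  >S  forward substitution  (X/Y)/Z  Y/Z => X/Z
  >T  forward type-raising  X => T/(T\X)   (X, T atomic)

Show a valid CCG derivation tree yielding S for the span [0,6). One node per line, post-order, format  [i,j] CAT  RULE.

[0,6] S   >
  [0,2] S/(S\PP)   >
    [0,1] "here" : (S/(S\PP))/PP
    [1,2] "this" : PP
  [2,6] S\PP   <
    [2,5] N   <
      [2,3] "river" : NP
      [3,5] N\NP   >
        [3,4] "quickly" : (N\NP)/NP
        [4,5] "city" : NP
    [5,6] "liked" : (S\PP)\N

[0,1] (S/(S\PP))/PP  lex  "here"
[1,2] PP  lex  "this"
[0,2] S/(S\PP)  >  k=1
[2,3] NP  lex  "river"
[3,4] (N\NP)/NP  lex  "quickly"
[4,5] NP  lex  "city"
[3,5] N\NP  >  k=4
[2,5] N  <  k=3
[5,6] (S\PP)\N  lex  "liked"
[2,6] S\PP  <  k=5
[0,6] S  >  k=2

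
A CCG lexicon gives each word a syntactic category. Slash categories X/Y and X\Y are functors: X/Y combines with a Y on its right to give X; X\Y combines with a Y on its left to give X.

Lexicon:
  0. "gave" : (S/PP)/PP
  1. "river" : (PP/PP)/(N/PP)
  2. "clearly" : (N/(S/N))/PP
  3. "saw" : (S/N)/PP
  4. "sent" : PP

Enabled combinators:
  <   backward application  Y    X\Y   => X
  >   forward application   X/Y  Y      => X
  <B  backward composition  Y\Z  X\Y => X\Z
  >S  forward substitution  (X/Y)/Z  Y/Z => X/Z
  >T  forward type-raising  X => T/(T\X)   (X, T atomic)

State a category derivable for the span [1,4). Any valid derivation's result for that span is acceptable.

[0,5] S   >
  [0,4] S/PP   >S
    [0,1] "gave" : (S/PP)/PP
    [1,4] PP/PP   >
      [1,2] "river" : (PP/PP)/(N/PP)
      [2,4] N/PP   >S
        [2,3] "clearly" : (N/(S/N))/PP
        [3,4] "saw" : (S/N)/PP
  [4,5] "sent" : PP

PP/PP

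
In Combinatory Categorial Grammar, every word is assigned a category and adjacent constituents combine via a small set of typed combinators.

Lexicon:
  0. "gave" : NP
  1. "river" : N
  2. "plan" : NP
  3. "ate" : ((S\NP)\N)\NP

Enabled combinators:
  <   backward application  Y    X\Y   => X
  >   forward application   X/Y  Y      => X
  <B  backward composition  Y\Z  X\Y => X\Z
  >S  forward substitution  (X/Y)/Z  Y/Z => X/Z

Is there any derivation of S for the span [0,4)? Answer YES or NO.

[0,4] S   <
  [0,1] "gave" : NP
  [1,4] S\NP   <
    [1,2] "river" : N
    [2,4] (S\NP)\N   <
      [2,3] "plan" : NP
      [3,4] "ate" : ((S\NP)\N)\NP

YES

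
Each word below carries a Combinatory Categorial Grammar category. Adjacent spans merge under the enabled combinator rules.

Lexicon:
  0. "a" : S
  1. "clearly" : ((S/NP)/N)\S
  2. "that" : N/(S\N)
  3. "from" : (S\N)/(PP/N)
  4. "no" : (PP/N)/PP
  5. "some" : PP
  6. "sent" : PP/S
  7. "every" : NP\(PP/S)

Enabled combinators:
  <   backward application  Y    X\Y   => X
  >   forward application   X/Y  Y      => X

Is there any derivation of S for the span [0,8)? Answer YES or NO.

[0,8] S   >
  [0,6] S/NP   >
    [0,2] (S/NP)/N   <
      [0,1] "a" : S
      [1,2] "clearly" : ((S/NP)/N)\S
    [2,6] N   >
      [2,3] "that" : N/(S\N)
      [3,6] S\N   >
        [3,4] "from" : (S\N)/(PP/N)
        [4,6] PP/N   >
          [4,5] "no" : (PP/N)/PP
          [5,6] "some" : PP
  [6,8] NP   <
    [6,7] "sent" : PP/S
    [7,8] "every" : NP\(PP/S)

YES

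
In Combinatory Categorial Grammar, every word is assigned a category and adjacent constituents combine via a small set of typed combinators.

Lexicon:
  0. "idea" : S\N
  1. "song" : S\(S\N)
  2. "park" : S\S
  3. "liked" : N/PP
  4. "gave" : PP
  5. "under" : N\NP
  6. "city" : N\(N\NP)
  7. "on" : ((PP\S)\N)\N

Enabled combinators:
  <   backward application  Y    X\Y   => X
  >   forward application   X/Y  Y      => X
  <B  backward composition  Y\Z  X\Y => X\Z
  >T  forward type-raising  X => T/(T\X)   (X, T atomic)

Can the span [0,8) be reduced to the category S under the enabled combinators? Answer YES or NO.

NO

S\N S\(S\N) S\S N/PP PP N\NP N\(N\NP) ((PP\S)\N)\N
CKY chart[0,8] = {N/(N\PP), NP/(NP\PP), PP, PP/(PP\PP), S/(S\PP)}; S ∉ chart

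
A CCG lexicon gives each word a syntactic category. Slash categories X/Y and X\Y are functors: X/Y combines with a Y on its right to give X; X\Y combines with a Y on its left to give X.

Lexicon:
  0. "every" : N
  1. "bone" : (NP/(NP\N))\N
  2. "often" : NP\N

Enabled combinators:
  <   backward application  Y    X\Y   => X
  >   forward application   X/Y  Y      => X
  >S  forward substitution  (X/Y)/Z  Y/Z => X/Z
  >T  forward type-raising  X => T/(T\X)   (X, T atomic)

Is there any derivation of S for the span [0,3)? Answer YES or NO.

N (NP/(NP\N))\N NP\N
CKY chart[0,3] = {N/(N\NP), NP, NP/(NP\NP), PP/(PP\NP), S/(S\NP)}; S ∉ chart

NO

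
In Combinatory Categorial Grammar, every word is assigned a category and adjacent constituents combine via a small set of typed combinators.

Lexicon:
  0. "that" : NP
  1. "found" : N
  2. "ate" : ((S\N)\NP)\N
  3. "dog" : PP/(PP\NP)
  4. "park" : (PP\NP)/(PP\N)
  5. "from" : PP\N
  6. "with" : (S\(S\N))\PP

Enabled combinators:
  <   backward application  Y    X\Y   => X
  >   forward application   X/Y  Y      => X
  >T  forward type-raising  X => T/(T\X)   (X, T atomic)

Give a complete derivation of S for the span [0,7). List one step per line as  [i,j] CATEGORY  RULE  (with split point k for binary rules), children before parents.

[0,7] S   <
  [0,3] S\N   <
    [0,1] "that" : NP
    [1,3] (S\N)\NP   <
      [1,2] "found" : N
      [2,3] "ate" : ((S\N)\NP)\N
  [3,7] S\(S\N)   <
    [3,6] PP   >
      [3,4] "dog" : PP/(PP\NP)
      [4,6] PP\NP   >
        [4,5] "park" : (PP\NP)/(PP\N)
        [5,6] "from" : PP\N
    [6,7] "with" : (S\(S\N))\PP

[0,1] NP  lex  "that"
[1,2] N  lex  "found"
[2,3] ((S\N)\NP)\N  lex  "ate"
[1,3] (S\N)\NP  <  k=2
[0,3] S\N  <  k=1
[3,4] PP/(PP\NP)  lex  "dog"
[4,5] (PP\NP)/(PP\N)  lex  "park"
[5,6] PP\N  lex  "from"
[4,6] PP\NP  >  k=5
[3,6] PP  >  k=4
[6,7] (S\(S\N))\PP  lex  "with"
[3,7] S\(S\N)  <  k=6
[0,7] S  <  k=3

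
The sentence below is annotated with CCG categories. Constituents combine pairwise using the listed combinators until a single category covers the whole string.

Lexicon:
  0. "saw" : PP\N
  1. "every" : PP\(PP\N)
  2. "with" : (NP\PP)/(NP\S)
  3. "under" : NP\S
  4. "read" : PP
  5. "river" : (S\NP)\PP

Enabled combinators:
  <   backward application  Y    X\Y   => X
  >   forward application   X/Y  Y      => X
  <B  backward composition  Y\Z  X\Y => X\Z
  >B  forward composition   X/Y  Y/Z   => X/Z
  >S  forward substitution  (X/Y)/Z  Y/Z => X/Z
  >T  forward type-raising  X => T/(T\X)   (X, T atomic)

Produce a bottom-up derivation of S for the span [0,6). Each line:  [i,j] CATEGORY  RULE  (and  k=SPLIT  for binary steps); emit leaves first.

[0,6] S   <
  [0,4] NP   <
    [0,2] PP   <
      [0,1] "saw" : PP\N
      [1,2] "every" : PP\(PP\N)
    [2,4] NP\PP   >
      [2,3] "with" : (NP\PP)/(NP\S)
      [3,4] "under" : NP\S
  [4,6] S\NP   <
    [4,5] "read" : PP
    [5,6] "river" : (S\NP)\PP

[0,1] PP\N  lex  "saw"
[1,2] PP\(PP\N)  lex  "every"
[0,2] PP  <  k=1
[2,3] (NP\PP)/(NP\S)  lex  "with"
[3,4] NP\S  lex  "under"
[2,4] NP\PP  >  k=3
[0,4] NP  <  k=2
[4,5] PP  lex  "read"
[5,6] (S\NP)\PP  lex  "river"
[4,6] S\NP  <  k=5
[0,6] S  <  k=4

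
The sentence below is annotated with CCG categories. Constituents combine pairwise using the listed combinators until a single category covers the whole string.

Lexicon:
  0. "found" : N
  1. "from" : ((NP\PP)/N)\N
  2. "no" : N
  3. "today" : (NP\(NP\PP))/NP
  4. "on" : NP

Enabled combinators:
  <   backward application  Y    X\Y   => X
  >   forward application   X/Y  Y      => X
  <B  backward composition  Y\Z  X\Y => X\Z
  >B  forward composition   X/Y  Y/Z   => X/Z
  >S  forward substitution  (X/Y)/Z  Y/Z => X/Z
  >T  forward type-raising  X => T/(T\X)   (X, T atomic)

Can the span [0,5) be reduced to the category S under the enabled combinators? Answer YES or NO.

NO

N ((NP\PP)/N)\N N (NP\(NP\PP))/NP NP
CKY chart[0,5] = {N/(N\NP), NP, NP/(NP\NP), PP/(PP\NP), S/(S\NP)}; S ∉ chart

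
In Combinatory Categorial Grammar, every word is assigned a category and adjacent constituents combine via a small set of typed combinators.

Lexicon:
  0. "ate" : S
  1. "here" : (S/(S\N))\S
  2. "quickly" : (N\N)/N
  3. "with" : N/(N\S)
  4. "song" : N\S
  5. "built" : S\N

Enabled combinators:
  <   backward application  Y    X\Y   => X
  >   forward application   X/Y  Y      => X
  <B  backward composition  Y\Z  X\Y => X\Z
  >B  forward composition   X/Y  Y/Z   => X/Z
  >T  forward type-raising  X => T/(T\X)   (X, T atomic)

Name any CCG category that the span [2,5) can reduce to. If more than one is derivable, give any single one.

N\N

[0,6] S   >
  [0,2] S/(S\N)   <
    [0,1] "ate" : S
    [1,2] "here" : (S/(S\N))\S
  [2,6] S\N   <B
    [2,5] N\N   >
      [2,3] "quickly" : (N\N)/N
      [3,5] N   >
        [3,4] "with" : N/(N\S)
        [4,5] "song" : N\S
    [5,6] "built" : S\N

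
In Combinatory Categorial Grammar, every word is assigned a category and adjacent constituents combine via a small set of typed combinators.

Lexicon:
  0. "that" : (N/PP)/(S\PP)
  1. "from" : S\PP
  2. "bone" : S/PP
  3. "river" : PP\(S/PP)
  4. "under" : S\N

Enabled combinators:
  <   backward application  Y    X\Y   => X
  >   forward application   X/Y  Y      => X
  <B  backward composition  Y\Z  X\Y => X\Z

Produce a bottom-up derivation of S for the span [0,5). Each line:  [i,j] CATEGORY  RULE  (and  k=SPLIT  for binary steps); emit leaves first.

[0,1] (N/PP)/(S\PP)  lex  "that"
[1,2] S\PP  lex  "from"
[0,2] N/PP  >  k=1
[2,3] S/PP  lex  "bone"
[3,4] PP\(S/PP)  lex  "river"
[2,4] PP  <  k=3
[0,4] N  >  k=2
[4,5] S\N  lex  "under"
[0,5] S  <  k=4

[0,5] S   <
  [0,4] N   >
    [0,2] N/PP   >
      [0,1] "that" : (N/PP)/(S\PP)
      [1,2] "from" : S\PP
    [2,4] PP   <
      [2,3] "bone" : S/PP
      [3,4] "river" : PP\(S/PP)
  [4,5] "under" : S\N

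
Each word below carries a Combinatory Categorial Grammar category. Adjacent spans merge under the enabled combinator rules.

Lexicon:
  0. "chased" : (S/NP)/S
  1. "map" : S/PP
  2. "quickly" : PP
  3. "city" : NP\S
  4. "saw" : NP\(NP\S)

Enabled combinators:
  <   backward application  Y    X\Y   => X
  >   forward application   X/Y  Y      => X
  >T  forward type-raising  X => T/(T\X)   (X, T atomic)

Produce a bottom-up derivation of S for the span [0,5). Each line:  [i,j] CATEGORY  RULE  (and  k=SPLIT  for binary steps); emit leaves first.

[0,1] (S/NP)/S  lex  "chased"
[1,2] S/PP  lex  "map"
[2,3] PP  lex  "quickly"
[1,3] S  >  k=2
[0,3] S/NP  >  k=1
[3,4] NP\S  lex  "city"
[4,5] NP\(NP\S)  lex  "saw"
[3,5] NP  <  k=4
[0,5] S  >  k=3

[0,5] S   >
  [0,3] S/NP   >
    [0,1] "chased" : (S/NP)/S
    [1,3] S   >
      [1,2] "map" : S/PP
      [2,3] "quickly" : PP
  [3,5] NP   <
    [3,4] "city" : NP\S
    [4,5] "saw" : NP\(NP\S)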